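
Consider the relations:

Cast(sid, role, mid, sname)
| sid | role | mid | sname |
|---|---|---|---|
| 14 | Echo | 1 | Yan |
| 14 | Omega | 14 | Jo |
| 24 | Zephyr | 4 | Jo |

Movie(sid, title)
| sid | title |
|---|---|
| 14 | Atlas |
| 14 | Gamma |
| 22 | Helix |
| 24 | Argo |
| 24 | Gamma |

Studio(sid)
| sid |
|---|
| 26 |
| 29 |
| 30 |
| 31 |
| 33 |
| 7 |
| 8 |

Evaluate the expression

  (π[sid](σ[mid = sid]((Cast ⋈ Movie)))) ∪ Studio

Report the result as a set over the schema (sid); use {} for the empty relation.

{14, 26, 29, 30, 31, 33, 7, 8}

Cast ⋈ Movie (natural join on sid): {(14, Echo, 1, Yan, Atlas), (14, Echo, 1, Yan, Gamma), (14, Omega, 14, Jo, Atlas), (14, Omega, 14, Jo, Gamma), (24, Zephyr, 4, Jo, Argo), (24, Zephyr, 4, Jo, Gamma)}
Apply σ_{mid = sid}; surviving tuples: {(14, Omega, 14, Jo, Atlas), (14, Omega, 14, Jo, Gamma)}
Projecting to sid (1 duplicate(s) eliminated): {14}
Set union of the two operands is {14, 26, 29, 30, 31, 33, 7, 8}.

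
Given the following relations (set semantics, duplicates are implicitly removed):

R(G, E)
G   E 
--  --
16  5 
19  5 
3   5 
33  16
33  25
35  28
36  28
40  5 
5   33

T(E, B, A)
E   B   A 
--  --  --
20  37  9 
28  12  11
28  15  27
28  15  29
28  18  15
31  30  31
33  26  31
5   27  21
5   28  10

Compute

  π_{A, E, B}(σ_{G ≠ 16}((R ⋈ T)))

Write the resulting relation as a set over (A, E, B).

Natural join on E: {(16, 5, 27, 21), (16, 5, 28, 10), (19, 5, 27, 21), (19, 5, 28, 10), (3, 5, 27, 21), (3, 5, 28, 10), (35, 28, 12, 11), (35, 28, 15, 27), (35, 28, 15, 29), (35, 28, 18, 15), (36, 28, 12, 11), (36, 28, 15, 27), (36, 28, 15, 29), (36, 28, 18, 15), (40, 5, 27, 21), (40, 5, 28, 10), (5, 33, 26, 31)}
Apply σ_{G ≠ 16}; surviving tuples: {(19, 5, 27, 21), (19, 5, 28, 10), (3, 5, 27, 21), (3, 5, 28, 10), (35, 28, 12, 11), (35, 28, 15, 27), (35, 28, 15, 29), (35, 28, 18, 15), (36, 28, 12, 11), (36, 28, 15, 27), (36, 28, 15, 29), (36, 28, 18, 15), (40, 5, 27, 21), (40, 5, 28, 10), (5, 33, 26, 31)}
π_{A, E, B} gives {(10, 5, 28), (11, 28, 12), (15, 28, 18), (21, 5, 27), (27, 28, 15), (29, 28, 15), (31, 33, 26)} (8 duplicate(s) eliminated).

{(10, 5, 28), (11, 28, 12), (15, 28, 18), (21, 5, 27), (27, 28, 15), (29, 28, 15), (31, 33, 26)}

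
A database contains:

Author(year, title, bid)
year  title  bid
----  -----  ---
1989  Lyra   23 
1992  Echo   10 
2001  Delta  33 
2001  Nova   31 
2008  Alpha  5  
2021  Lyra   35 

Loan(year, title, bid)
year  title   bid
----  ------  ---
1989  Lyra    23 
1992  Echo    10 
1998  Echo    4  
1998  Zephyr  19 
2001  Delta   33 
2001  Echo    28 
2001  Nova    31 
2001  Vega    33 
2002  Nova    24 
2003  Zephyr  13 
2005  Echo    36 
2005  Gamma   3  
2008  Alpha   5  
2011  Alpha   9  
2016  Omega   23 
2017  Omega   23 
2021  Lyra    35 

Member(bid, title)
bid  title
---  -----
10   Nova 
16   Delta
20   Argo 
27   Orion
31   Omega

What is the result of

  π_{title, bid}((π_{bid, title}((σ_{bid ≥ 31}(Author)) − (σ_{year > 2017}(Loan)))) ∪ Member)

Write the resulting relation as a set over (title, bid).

{(Argo, 20), (Delta, 16), (Delta, 33), (Nova, 10), (Nova, 31), (Omega, 31), (Orion, 27)}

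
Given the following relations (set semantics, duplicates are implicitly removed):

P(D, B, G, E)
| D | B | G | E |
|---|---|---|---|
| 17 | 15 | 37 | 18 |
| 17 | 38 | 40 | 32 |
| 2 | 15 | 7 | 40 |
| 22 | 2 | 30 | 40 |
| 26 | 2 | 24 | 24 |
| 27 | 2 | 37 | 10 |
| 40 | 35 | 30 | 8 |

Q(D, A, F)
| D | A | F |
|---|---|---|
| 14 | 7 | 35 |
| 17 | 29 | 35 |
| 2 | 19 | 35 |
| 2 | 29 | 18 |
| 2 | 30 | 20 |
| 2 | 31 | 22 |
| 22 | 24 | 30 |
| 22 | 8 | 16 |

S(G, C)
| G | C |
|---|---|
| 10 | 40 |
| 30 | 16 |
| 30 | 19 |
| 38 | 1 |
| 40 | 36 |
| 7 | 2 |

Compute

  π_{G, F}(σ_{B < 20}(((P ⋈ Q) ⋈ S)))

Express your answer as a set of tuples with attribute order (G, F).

Joining P and Q on D yields {(17, 15, 37, 18, 29, 35), (17, 38, 40, 32, 29, 35), (2, 15, 7, 40, 19, 35), (2, 15, 7, 40, 29, 18), (2, 15, 7, 40, 30, 20), (2, 15, 7, 40, 31, 22), (22, 2, 30, 40, 24, 30), (22, 2, 30, 40, 8, 16)}.
Joining (P ⋈ Q) and S on G yields {(17, 38, 40, 32, 29, 35, 36), (2, 15, 7, 40, 19, 35, 2), (2, 15, 7, 40, 29, 18, 2), (2, 15, 7, 40, 30, 20, 2), (2, 15, 7, 40, 31, 22, 2), (22, 2, 30, 40, 24, 30, 16), (22, 2, 30, 40, 24, 30, 19), (22, 2, 30, 40, 8, 16, 16), (22, 2, 30, 40, 8, 16, 19)}.
Apply σ_{B < 20}; surviving tuples: {(2, 15, 7, 40, 19, 35, 2), (2, 15, 7, 40, 29, 18, 2), (2, 15, 7, 40, 30, 20, 2), (2, 15, 7, 40, 31, 22, 2), (22, 2, 30, 40, 24, 30, 16), (22, 2, 30, 40, 24, 30, 19), (22, 2, 30, 40, 8, 16, 16), (22, 2, 30, 40, 8, 16, 19)}
Keep only column(s) G, F (2 duplicate(s) eliminated): {(30, 16), (30, 30), (7, 18), (7, 20), (7, 22), (7, 35)}

{(30, 16), (30, 30), (7, 18), (7, 20), (7, 22), (7, 35)}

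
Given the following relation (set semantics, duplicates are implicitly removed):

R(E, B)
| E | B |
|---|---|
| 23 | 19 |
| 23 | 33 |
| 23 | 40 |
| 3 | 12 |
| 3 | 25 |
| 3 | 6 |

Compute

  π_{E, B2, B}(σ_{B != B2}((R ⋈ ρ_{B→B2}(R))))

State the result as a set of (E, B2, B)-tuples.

{(23, 19, 33), (23, 19, 40), (23, 33, 19), (23, 33, 40), (23, 40, 19), (23, 40, 33), (3, 12, 25), (3, 12, 6), (3, 25, 12), (3, 25, 6), (3, 6, 12), (3, 6, 25)}

ρ[B→B2]: schema becomes (E, B2); tuples unchanged.
Joining R and ρ_{B→B2}(R) on E yields {(23, 19, 19), (23, 19, 33), (23, 19, 40), (23, 33, 19), (23, 33, 33), (23, 33, 40), (23, 40, 19), (23, 40, 33), (23, 40, 40), (3, 12, 12), (3, 12, 25), (3, 12, 6), (3, 25, 12), (3, 25, 25), (3, 25, 6), (3, 6, 12), (3, 6, 25), (3, 6, 6)}.
Selection B != B2: {(23, 19, 33), (23, 19, 40), (23, 33, 19), (23, 33, 40), (23, 40, 19), (23, 40, 33), (3, 12, 25), (3, 12, 6), (3, 25, 12), (3, 25, 6), (3, 6, 12), (3, 6, 25)}
Keep only column(s) E, B2, B: {(23, 19, 33), (23, 19, 40), (23, 33, 19), (23, 33, 40), (23, 40, 19), (23, 40, 33), (3, 12, 25), (3, 12, 6), (3, 25, 12), (3, 25, 6), (3, 6, 12), (3, 6, 25)}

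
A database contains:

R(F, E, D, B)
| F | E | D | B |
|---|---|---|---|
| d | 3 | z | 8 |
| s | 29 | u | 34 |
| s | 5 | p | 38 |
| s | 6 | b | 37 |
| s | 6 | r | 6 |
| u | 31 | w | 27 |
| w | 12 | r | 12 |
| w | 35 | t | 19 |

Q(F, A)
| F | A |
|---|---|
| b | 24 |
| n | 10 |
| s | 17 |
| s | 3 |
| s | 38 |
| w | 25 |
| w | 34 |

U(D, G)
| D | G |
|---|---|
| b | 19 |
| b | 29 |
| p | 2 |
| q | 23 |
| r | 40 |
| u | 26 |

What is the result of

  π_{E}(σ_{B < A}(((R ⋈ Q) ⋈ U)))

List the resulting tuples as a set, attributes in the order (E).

R ⋈ Q (natural join on F): {(s, 29, u, 34, 17), (s, 29, u, 34, 3), (s, 29, u, 34, 38), (s, 5, p, 38, 17), (s, 5, p, 38, 3), (s, 5, p, 38, 38), (s, 6, b, 37, 17), (s, 6, b, 37, 3), (s, 6, b, 37, 38), (s, 6, r, 6, 17), (s, 6, r, 6, 3), (s, 6, r, 6, 38), (w, 12, r, 12, 25), (w, 12, r, 12, 34), (w, 35, t, 19, 25), (w, 35, t, 19, 34)}
(R ⋈ Q) ⋈ U (natural join on D): {(s, 29, u, 34, 17, 26), (s, 29, u, 34, 3, 26), (s, 29, u, 34, 38, 26), (s, 5, p, 38, 17, 2), (s, 5, p, 38, 3, 2), (s, 5, p, 38, 38, 2), (s, 6, b, 37, 17, 19), (s, 6, b, 37, 17, 29), (s, 6, b, 37, 3, 19), (s, 6, b, 37, 3, 29), (s, 6, b, 37, 38, 19), (s, 6, b, 37, 38, 29), (s, 6, r, 6, 17, 40), (s, 6, r, 6, 3, 40), (s, 6, r, 6, 38, 40), (w, 12, r, 12, 25, 40), (w, 12, r, 12, 34, 40)}
Selection B < A: {(s, 29, u, 34, 38, 26), (s, 6, b, 37, 38, 19), (s, 6, b, 37, 38, 29), (s, 6, r, 6, 17, 40), (s, 6, r, 6, 38, 40), (w, 12, r, 12, 25, 40), (w, 12, r, 12, 34, 40)}
Keep only column(s) E (4 duplicate(s) eliminated): {12, 29, 6}

{12, 29, 6}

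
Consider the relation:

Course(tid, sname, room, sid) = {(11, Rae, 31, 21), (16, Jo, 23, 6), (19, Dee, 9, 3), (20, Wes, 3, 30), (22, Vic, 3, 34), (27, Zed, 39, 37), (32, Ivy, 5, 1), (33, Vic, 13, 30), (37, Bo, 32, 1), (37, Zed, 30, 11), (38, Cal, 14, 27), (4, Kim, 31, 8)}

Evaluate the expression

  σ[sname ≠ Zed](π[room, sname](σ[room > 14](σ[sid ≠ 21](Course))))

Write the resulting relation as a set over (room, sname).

{(23, Jo), (31, Kim), (32, Bo)}

Selection sid ≠ 21: {(16, Jo, 23, 6), (19, Dee, 9, 3), (20, Wes, 3, 30), (22, Vic, 3, 34), (27, Zed, 39, 37), (32, Ivy, 5, 1), (33, Vic, 13, 30), (37, Bo, 32, 1), (37, Zed, 30, 11), (38, Cal, 14, 27), (4, Kim, 31, 8)}
Selection room > 14: {(16, Jo, 23, 6), (27, Zed, 39, 37), (37, Bo, 32, 1), (37, Zed, 30, 11), (4, Kim, 31, 8)}
π[room, sname]: project onto (room, sname) → {(23, Jo), (30, Zed), (31, Kim), (32, Bo), (39, Zed)}
Selection sname ≠ Zed: {(23, Jo), (31, Kim), (32, Bo)}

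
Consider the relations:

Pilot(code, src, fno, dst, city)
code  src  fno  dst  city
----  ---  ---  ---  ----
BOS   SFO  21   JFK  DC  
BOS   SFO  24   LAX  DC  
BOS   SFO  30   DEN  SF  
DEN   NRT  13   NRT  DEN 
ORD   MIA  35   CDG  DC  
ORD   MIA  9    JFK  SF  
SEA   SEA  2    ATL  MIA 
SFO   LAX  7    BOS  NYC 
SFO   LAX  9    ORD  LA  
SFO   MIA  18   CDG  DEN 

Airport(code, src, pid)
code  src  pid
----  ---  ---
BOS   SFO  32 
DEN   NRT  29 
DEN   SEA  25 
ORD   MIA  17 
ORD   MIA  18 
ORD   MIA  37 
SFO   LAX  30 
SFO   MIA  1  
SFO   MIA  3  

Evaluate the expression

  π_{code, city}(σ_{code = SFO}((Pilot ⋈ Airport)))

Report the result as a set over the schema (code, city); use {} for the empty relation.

{(SFO, DEN), (SFO, LA), (SFO, NYC)}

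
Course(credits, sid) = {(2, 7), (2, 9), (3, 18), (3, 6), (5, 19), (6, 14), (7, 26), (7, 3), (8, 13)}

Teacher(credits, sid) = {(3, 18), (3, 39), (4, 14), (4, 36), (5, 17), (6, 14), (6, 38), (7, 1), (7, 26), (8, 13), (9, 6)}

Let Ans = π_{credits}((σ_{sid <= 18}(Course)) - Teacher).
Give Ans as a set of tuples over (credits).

Filtering on sid <= 18 leaves {(2, 7), (2, 9), (3, 18), (3, 6), (6, 14), (7, 3), (8, 13)}.
Set difference of the two operands is {(2, 7), (2, 9), (3, 6), (7, 3)}.
π_{credits} gives {2, 3, 7} (1 duplicate(s) eliminated).

{2, 3, 7}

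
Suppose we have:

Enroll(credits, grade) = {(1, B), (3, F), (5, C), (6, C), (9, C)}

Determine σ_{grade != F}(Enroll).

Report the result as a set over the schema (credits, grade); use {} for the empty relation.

{(1, B), (5, C), (6, C), (9, C)}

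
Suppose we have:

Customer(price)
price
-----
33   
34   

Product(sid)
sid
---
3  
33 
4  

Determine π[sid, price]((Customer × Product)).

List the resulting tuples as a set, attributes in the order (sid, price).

{(3, 33), (3, 34), (33, 33), (33, 34), (4, 33), (4, 34)}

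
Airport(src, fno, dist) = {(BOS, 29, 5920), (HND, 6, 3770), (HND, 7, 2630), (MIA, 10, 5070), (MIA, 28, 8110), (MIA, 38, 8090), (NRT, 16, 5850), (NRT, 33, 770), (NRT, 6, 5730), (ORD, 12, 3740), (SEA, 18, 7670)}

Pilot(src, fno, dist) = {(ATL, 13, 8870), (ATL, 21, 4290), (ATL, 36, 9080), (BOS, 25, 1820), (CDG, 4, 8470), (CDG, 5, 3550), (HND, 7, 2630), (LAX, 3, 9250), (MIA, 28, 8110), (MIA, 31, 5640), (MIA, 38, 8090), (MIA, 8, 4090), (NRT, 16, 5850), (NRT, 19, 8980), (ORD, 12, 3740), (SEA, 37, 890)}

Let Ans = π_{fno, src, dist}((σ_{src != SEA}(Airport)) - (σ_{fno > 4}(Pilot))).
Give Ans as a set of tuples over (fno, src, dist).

{(10, MIA, 5070), (29, BOS, 5920), (33, NRT, 770), (6, HND, 3770), (6, NRT, 5730)}

Selection src != SEA: {(BOS, 29, 5920), (HND, 6, 3770), (HND, 7, 2630), (MIA, 10, 5070), (MIA, 28, 8110), (MIA, 38, 8090), (NRT, 16, 5850), (NRT, 33, 770), (NRT, 6, 5730), (ORD, 12, 3740)}
Selection fno > 4: {(ATL, 13, 8870), (ATL, 21, 4290), (ATL, 36, 9080), (BOS, 25, 1820), (CDG, 5, 3550), (HND, 7, 2630), (MIA, 28, 8110), (MIA, 31, 5640), (MIA, 38, 8090), (MIA, 8, 4090), (NRT, 16, 5850), (NRT, 19, 8980), (ORD, 12, 3740), (SEA, 37, 890)}
Difference: {(BOS, 29, 5920), (HND, 6, 3770), (HND, 7, 2630), (MIA, 10, 5070), (MIA, 28, 8110), (MIA, 38, 8090), (NRT, 16, 5850), (NRT, 33, 770), (NRT, 6, 5730), (ORD, 12, 3740)} with {(ATL, 13, 8870), (ATL, 21, 4290), (ATL, 36, 9080), (BOS, 25, 1820), (CDG, 5, 3550), (HND, 7, 2630), (MIA, 28, 8110), (MIA, 31, 5640), (MIA, 38, 8090), (MIA, 8, 4090), (NRT, 16, 5850), (NRT, 19, 8980), (ORD, 12, 3740), (SEA, 37, 890)} → {(BOS, 29, 5920), (HND, 6, 3770), (MIA, 10, 5070), (NRT, 33, 770), (NRT, 6, 5730)}
π_{fno, src, dist} gives {(10, MIA, 5070), (29, BOS, 5920), (33, NRT, 770), (6, HND, 3770), (6, NRT, 5730)}.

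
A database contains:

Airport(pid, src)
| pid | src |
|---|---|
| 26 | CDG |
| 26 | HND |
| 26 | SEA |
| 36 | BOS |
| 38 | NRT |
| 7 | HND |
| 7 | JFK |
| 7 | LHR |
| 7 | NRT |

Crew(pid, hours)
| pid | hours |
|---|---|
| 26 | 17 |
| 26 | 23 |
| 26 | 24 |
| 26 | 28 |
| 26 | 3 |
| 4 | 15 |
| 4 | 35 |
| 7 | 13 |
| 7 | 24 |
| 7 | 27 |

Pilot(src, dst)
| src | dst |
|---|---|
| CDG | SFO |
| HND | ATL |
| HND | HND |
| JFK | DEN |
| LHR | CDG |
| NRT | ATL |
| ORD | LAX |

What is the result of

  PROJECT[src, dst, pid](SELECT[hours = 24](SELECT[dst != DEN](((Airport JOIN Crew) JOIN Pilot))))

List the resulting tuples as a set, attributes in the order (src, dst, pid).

{(CDG, SFO, 26), (HND, ATL, 26), (HND, ATL, 7), (HND, HND, 26), (HND, HND, 7), (LHR, CDG, 7), (NRT, ATL, 7)}

Joining Airport and Crew on pid yields {(26, CDG, 17), (26, CDG, 23), (26, CDG, 24), (26, CDG, 28), (26, CDG, 3), (26, HND, 17), (26, HND, 23), (26, HND, 24), (26, HND, 28), (26, HND, 3), (26, SEA, 17), (26, SEA, 23), (26, SEA, 24), (26, SEA, 28), (26, SEA, 3), (7, HND, 13), (7, HND, 24), (7, HND, 27), (7, JFK, 13), (7, JFK, 24), (7, JFK, 27), (7, LHR, 13), (7, LHR, 24), (7, LHR, 27), (7, NRT, 13), (7, NRT, 24), (7, NRT, 27)}.
Joining (Airport JOIN Crew) and Pilot on src yields {(26, CDG, 17, SFO), (26, CDG, 23, SFO), (26, CDG, 24, SFO), (26, CDG, 28, SFO), (26, CDG, 3, SFO), (26, HND, 17, ATL), (26, HND, 17, HND), (26, HND, 23, ATL), (26, HND, 23, HND), (26, HND, 24, ATL), (26, HND, 24, HND), (26, HND, 28, ATL), (26, HND, 28, HND), (26, HND, 3, ATL), (26, HND, 3, HND), (7, HND, 13, ATL), (7, HND, 13, HND), (7, HND, 24, ATL), (7, HND, 24, HND), (7, HND, 27, ATL), (7, HND, 27, HND), (7, JFK, 13, DEN), (7, JFK, 24, DEN), (7, JFK, 27, DEN), (7, LHR, 13, CDG), (7, LHR, 24, CDG), (7, LHR, 27, CDG), (7, NRT, 13, ATL), (7, NRT, 24, ATL), (7, NRT, 27, ATL)}.
Filtering on dst != DEN leaves {(26, CDG, 17, SFO), (26, CDG, 23, SFO), (26, CDG, 24, SFO), (26, CDG, 28, SFO), (26, CDG, 3, SFO), (26, HND, 17, ATL), (26, HND, 17, HND), (26, HND, 23, ATL), (26, HND, 23, HND), (26, HND, 24, ATL), (26, HND, 24, HND), (26, HND, 28, ATL), (26, HND, 28, HND), (26, HND, 3, ATL), (26, HND, 3, HND), (7, HND, 13, ATL), (7, HND, 13, HND), (7, HND, 24, ATL), (7, HND, 24, HND), (7, HND, 27, ATL), (7, HND, 27, HND), (7, LHR, 13, CDG), (7, LHR, 24, CDG), (7, LHR, 27, CDG), (7, NRT, 13, ATL), (7, NRT, 24, ATL), (7, NRT, 27, ATL)}.
Filtering on hours = 24 leaves {(26, CDG, 24, SFO), (26, HND, 24, ATL), (26, HND, 24, HND), (7, HND, 24, ATL), (7, HND, 24, HND), (7, LHR, 24, CDG), (7, NRT, 24, ATL)}.
Projecting to src, dst, pid: {(CDG, SFO, 26), (HND, ATL, 26), (HND, ATL, 7), (HND, HND, 26), (HND, HND, 7), (LHR, CDG, 7), (NRT, ATL, 7)}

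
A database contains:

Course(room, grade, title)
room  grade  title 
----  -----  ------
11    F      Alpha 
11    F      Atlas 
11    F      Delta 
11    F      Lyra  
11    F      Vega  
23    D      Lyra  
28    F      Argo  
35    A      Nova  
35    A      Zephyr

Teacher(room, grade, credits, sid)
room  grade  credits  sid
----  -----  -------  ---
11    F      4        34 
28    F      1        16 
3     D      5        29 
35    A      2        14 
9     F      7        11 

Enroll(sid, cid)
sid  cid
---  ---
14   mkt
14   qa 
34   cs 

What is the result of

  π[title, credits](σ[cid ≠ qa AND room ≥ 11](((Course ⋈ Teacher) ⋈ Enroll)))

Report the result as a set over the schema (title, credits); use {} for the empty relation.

Course ⋈ Teacher (natural join on room, grade): {(11, F, Alpha, 4, 34), (11, F, Atlas, 4, 34), (11, F, Delta, 4, 34), (11, F, Lyra, 4, 34), (11, F, Vega, 4, 34), (28, F, Argo, 1, 16), (35, A, Nova, 2, 14), (35, A, Zephyr, 2, 14)}
(Course ⋈ Teacher) ⋈ Enroll (natural join on sid): {(11, F, Alpha, 4, 34, cs), (11, F, Atlas, 4, 34, cs), (11, F, Delta, 4, 34, cs), (11, F, Lyra, 4, 34, cs), (11, F, Vega, 4, 34, cs), (35, A, Nova, 2, 14, mkt), (35, A, Nova, 2, 14, qa), (35, A, Zephyr, 2, 14, mkt), (35, A, Zephyr, 2, 14, qa)}
Apply σ_{cid ≠ qa AND room ≥ 11}; surviving tuples: {(11, F, Alpha, 4, 34, cs), (11, F, Atlas, 4, 34, cs), (11, F, Delta, 4, 34, cs), (11, F, Lyra, 4, 34, cs), (11, F, Vega, 4, 34, cs), (35, A, Nova, 2, 14, mkt), (35, A, Zephyr, 2, 14, mkt)}
Projecting to title, credits: {(Alpha, 4), (Atlas, 4), (Delta, 4), (Lyra, 4), (Nova, 2), (Vega, 4), (Zephyr, 2)}

{(Alpha, 4), (Atlas, 4), (Delta, 4), (Lyra, 4), (Nova, 2), (Vega, 4), (Zephyr, 2)}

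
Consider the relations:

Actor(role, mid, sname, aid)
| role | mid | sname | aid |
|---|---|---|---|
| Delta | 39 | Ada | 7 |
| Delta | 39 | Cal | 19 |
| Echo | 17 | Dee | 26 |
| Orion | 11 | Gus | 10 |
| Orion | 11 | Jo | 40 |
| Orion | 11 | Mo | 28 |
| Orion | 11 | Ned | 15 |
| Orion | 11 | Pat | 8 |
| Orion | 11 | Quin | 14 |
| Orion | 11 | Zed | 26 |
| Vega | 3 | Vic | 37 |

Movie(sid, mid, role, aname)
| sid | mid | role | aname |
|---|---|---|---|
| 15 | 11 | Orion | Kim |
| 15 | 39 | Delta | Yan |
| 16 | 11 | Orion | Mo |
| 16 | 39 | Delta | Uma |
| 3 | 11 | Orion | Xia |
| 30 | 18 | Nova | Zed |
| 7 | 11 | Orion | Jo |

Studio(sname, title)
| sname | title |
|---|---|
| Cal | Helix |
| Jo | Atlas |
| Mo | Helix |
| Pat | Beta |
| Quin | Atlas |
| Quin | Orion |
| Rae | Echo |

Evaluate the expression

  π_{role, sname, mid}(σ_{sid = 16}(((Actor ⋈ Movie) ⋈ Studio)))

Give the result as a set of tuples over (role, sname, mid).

Actor ⋈ Movie (natural join on role, mid): {(Delta, 39, Ada, 7, 15, Yan), (Delta, 39, Ada, 7, 16, Uma), (Delta, 39, Cal, 19, 15, Yan), (Delta, 39, Cal, 19, 16, Uma), (Orion, 11, Gus, 10, 15, Kim), (Orion, 11, Gus, 10, 16, Mo), (Orion, 11, Gus, 10, 3, Xia), (Orion, 11, Gus, 10, 7, Jo), (Orion, 11, Jo, 40, 15, Kim), (Orion, 11, Jo, 40, 16, Mo), (Orion, 11, Jo, 40, 3, Xia), (Orion, 11, Jo, 40, 7, Jo), (Orion, 11, Mo, 28, 15, Kim), (Orion, 11, Mo, 28, 16, Mo), (Orion, 11, Mo, 28, 3, Xia), (Orion, 11, Mo, 28, 7, Jo), (Orion, 11, Ned, 15, 15, Kim), (Orion, 11, Ned, 15, 16, Mo), (Orion, 11, Ned, 15, 3, Xia), (Orion, 11, Ned, 15, 7, Jo), (Orion, 11, Pat, 8, 15, Kim), (Orion, 11, Pat, 8, 16, Mo), (Orion, 11, Pat, 8, 3, Xia), (Orion, 11, Pat, 8, 7, Jo), (Orion, 11, Quin, 14, 15, Kim), (Orion, 11, Quin, 14, 16, Mo), (Orion, 11, Quin, 14, 3, Xia), (Orion, 11, Quin, 14, 7, Jo), (Orion, 11, Zed, 26, 15, Kim), (Orion, 11, Zed, 26, 16, Mo), (Orion, 11, Zed, 26, 3, Xia), (Orion, 11, Zed, 26, 7, Jo)}
(Actor ⋈ Movie) ⋈ Studio (natural join on sname): {(Delta, 39, Cal, 19, 15, Yan, Helix), (Delta, 39, Cal, 19, 16, Uma, Helix), (Orion, 11, Jo, 40, 15, Kim, Atlas), (Orion, 11, Jo, 40, 16, Mo, Atlas), (Orion, 11, Jo, 40, 3, Xia, Atlas), (Orion, 11, Jo, 40, 7, Jo, Atlas), (Orion, 11, Mo, 28, 15, Kim, Helix), (Orion, 11, Mo, 28, 16, Mo, Helix), (Orion, 11, Mo, 28, 3, Xia, Helix), (Orion, 11, Mo, 28, 7, Jo, Helix), (Orion, 11, Pat, 8, 15, Kim, Beta), (Orion, 11, Pat, 8, 16, Mo, Beta), (Orion, 11, Pat, 8, 3, Xia, Beta), (Orion, 11, Pat, 8, 7, Jo, Beta), (Orion, 11, Quin, 14, 15, Kim, Atlas), (Orion, 11, Quin, 14, 15, Kim, Orion), (Orion, 11, Quin, 14, 16, Mo, Atlas), (Orion, 11, Quin, 14, 16, Mo, Orion), (Orion, 11, Quin, 14, 3, Xia, Atlas), (Orion, 11, Quin, 14, 3, Xia, Orion), (Orion, 11, Quin, 14, 7, Jo, Atlas), (Orion, 11, Quin, 14, 7, Jo, Orion)}
Selection sid = 16: {(Delta, 39, Cal, 19, 16, Uma, Helix), (Orion, 11, Jo, 40, 16, Mo, Atlas), (Orion, 11, Mo, 28, 16, Mo, Helix), (Orion, 11, Pat, 8, 16, Mo, Beta), (Orion, 11, Quin, 14, 16, Mo, Atlas), (Orion, 11, Quin, 14, 16, Mo, Orion)}
π_{role, sname, mid} gives {(Delta, Cal, 39), (Orion, Jo, 11), (Orion, Mo, 11), (Orion, Pat, 11), (Orion, Quin, 11)} (1 duplicate(s) eliminated).

{(Delta, Cal, 39), (Orion, Jo, 11), (Orion, Mo, 11), (Orion, Pat, 11), (Orion, Quin, 11)}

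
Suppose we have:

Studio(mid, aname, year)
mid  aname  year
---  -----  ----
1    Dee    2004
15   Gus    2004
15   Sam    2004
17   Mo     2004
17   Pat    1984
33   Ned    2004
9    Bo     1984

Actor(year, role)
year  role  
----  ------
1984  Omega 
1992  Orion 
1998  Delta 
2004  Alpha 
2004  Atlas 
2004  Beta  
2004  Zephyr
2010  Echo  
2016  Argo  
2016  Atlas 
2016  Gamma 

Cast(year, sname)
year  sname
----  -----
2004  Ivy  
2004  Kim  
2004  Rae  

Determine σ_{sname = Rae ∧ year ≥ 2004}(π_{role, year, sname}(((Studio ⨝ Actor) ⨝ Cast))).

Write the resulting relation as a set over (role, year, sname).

{(Alpha, 2004, Rae), (Atlas, 2004, Rae), (Beta, 2004, Rae), (Zephyr, 2004, Rae)}

Studio ⋈ Actor (natural join on year): {(1, Dee, 2004, Alpha), (1, Dee, 2004, Atlas), (1, Dee, 2004, Beta), (1, Dee, 2004, Zephyr), (15, Gus, 2004, Alpha), (15, Gus, 2004, Atlas), (15, Gus, 2004, Beta), (15, Gus, 2004, Zephyr), (15, Sam, 2004, Alpha), (15, Sam, 2004, Atlas), (15, Sam, 2004, Beta), (15, Sam, 2004, Zephyr), (17, Mo, 2004, Alpha), (17, Mo, 2004, Atlas), (17, Mo, 2004, Beta), (17, Mo, 2004, Zephyr), (17, Pat, 1984, Omega), (33, Ned, 2004, Alpha), (33, Ned, 2004, Atlas), (33, Ned, 2004, Beta), (33, Ned, 2004, Zephyr), (9, Bo, 1984, Omega)}
(Studio ⨝ Actor) ⋈ Cast (natural join on year): {(1, Dee, 2004, Alpha, Ivy), (1, Dee, 2004, Alpha, Kim), (1, Dee, 2004, Alpha, Rae), (1, Dee, 2004, Atlas, Ivy), (1, Dee, 2004, Atlas, Kim), (1, Dee, 2004, Atlas, Rae), (1, Dee, 2004, Beta, Ivy), (1, Dee, 2004, Beta, Kim), (1, Dee, 2004, Beta, Rae), (1, Dee, 2004, Zephyr, Ivy), (1, Dee, 2004, Zephyr, Kim), (1, Dee, 2004, Zephyr, Rae), (15, Gus, 2004, Alpha, Ivy), (15, Gus, 2004, Alpha, Kim), (15, Gus, 2004, Alpha, Rae), (15, Gus, 2004, Atlas, Ivy), (15, Gus, 2004, Atlas, Kim), (15, Gus, 2004, Atlas, Rae), (15, Gus, 2004, Beta, Ivy), (15, Gus, 2004, Beta, Kim), (15, Gus, 2004, Beta, Rae), (15, Gus, 2004, Zephyr, Ivy), (15, Gus, 2004, Zephyr, Kim), (15, Gus, 2004, Zephyr, Rae), (15, Sam, 2004, Alpha, Ivy), (15, Sam, 2004, Alpha, Kim), (15, Sam, 2004, Alpha, Rae), (15, Sam, 2004, Atlas, Ivy), (15, Sam, 2004, Atlas, Kim), (15, Sam, 2004, Atlas, Rae), (15, Sam, 2004, Beta, Ivy), (15, Sam, 2004, Beta, Kim), (15, Sam, 2004, Beta, Rae), (15, Sam, 2004, Zephyr, Ivy), (15, Sam, 2004, Zephyr, Kim), (15, Sam, 2004, Zephyr, Rae), (17, Mo, 2004, Alpha, Ivy), (17, Mo, 2004, Alpha, Kim), (17, Mo, 2004, Alpha, Rae), (17, Mo, 2004, Atlas, Ivy), (17, Mo, 2004, Atlas, Kim), (17, Mo, 2004, Atlas, Rae), (17, Mo, 2004, Beta, Ivy), (17, Mo, 2004, Beta, Kim), (17, Mo, 2004, Beta, Rae), (17, Mo, 2004, Zephyr, Ivy), (17, Mo, 2004, Zephyr, Kim), (17, Mo, 2004, Zephyr, Rae), (33, Ned, 2004, Alpha, Ivy), (33, Ned, 2004, Alpha, Kim), (33, Ned, 2004, Alpha, Rae), (33, Ned, 2004, Atlas, Ivy), (33, Ned, 2004, Atlas, Kim), (33, Ned, 2004, Atlas, Rae), (33, Ned, 2004, Beta, Ivy), (33, Ned, 2004, Beta, Kim), (33, Ned, 2004, Beta, Rae), (33, Ned, 2004, Zephyr, Ivy), (33, Ned, 2004, Zephyr, Kim), (33, Ned, 2004, Zephyr, Rae)}
π[role, year, sname]: project onto (role, year, sname) (48 duplicate(s) eliminated) → {(Alpha, 2004, Ivy), (Alpha, 2004, Kim), (Alpha, 2004, Rae), (Atlas, 2004, Ivy), (Atlas, 2004, Kim), (Atlas, 2004, Rae), (Beta, 2004, Ivy), (Beta, 2004, Kim), (Beta, 2004, Rae), (Zephyr, 2004, Ivy), (Zephyr, 2004, Kim), (Zephyr, 2004, Rae)}
Filtering on sname = Rae ∧ year ≥ 2004 leaves {(Alpha, 2004, Rae), (Atlas, 2004, Rae), (Beta, 2004, Rae), (Zephyr, 2004, Rae)}.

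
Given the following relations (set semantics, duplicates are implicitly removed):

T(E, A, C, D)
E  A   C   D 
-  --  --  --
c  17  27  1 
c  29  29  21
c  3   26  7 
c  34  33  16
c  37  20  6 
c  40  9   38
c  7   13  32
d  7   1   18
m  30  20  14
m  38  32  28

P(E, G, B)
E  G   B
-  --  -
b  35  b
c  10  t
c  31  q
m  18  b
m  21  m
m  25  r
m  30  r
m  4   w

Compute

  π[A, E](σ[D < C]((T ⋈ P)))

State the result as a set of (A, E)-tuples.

Joining T and P on E yields {(c, 17, 27, 1, 10, t), (c, 17, 27, 1, 31, q), (c, 29, 29, 21, 10, t), (c, 29, 29, 21, 31, q), (c, 3, 26, 7, 10, t), (c, 3, 26, 7, 31, q), (c, 34, 33, 16, 10, t), (c, 34, 33, 16, 31, q), (c, 37, 20, 6, 10, t), (c, 37, 20, 6, 31, q), (c, 40, 9, 38, 10, t), (c, 40, 9, 38, 31, q), (c, 7, 13, 32, 10, t), (c, 7, 13, 32, 31, q), (m, 30, 20, 14, 18, b), (m, 30, 20, 14, 21, m), (m, 30, 20, 14, 25, r), (m, 30, 20, 14, 30, r), (m, 30, 20, 14, 4, w), (m, 38, 32, 28, 18, b), (m, 38, 32, 28, 21, m), (m, 38, 32, 28, 25, r), (m, 38, 32, 28, 30, r), (m, 38, 32, 28, 4, w)}.
Apply σ_{D < C}; surviving tuples: {(c, 17, 27, 1, 10, t), (c, 17, 27, 1, 31, q), (c, 29, 29, 21, 10, t), (c, 29, 29, 21, 31, q), (c, 3, 26, 7, 10, t), (c, 3, 26, 7, 31, q), (c, 34, 33, 16, 10, t), (c, 34, 33, 16, 31, q), (c, 37, 20, 6, 10, t), (c, 37, 20, 6, 31, q), (m, 30, 20, 14, 18, b), (m, 30, 20, 14, 21, m), (m, 30, 20, 14, 25, r), (m, 30, 20, 14, 30, r), (m, 30, 20, 14, 4, w), (m, 38, 32, 28, 18, b), (m, 38, 32, 28, 21, m), (m, 38, 32, 28, 25, r), (m, 38, 32, 28, 30, r), (m, 38, 32, 28, 4, w)}
π_{A, E} gives {(17, c), (29, c), (3, c), (30, m), (34, c), (37, c), (38, m)} (13 duplicate(s) eliminated).

{(17, c), (29, c), (3, c), (30, m), (34, c), (37, c), (38, m)}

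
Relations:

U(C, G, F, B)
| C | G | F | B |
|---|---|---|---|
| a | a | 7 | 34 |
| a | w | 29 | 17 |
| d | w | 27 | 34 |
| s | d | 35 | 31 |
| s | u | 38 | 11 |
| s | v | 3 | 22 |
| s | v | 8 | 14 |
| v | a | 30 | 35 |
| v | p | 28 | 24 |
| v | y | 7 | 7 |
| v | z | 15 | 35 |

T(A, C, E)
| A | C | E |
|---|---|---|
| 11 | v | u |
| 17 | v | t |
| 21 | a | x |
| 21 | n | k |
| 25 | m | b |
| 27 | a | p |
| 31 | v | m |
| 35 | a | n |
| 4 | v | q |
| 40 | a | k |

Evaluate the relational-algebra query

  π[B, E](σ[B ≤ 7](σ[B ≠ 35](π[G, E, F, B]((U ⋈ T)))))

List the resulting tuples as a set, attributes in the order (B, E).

Joining U and T on C yields {(a, a, 7, 34, 21, x), (a, a, 7, 34, 27, p), (a, a, 7, 34, 35, n), (a, a, 7, 34, 40, k), (a, w, 29, 17, 21, x), (a, w, 29, 17, 27, p), (a, w, 29, 17, 35, n), (a, w, 29, 17, 40, k), (v, a, 30, 35, 11, u), (v, a, 30, 35, 17, t), (v, a, 30, 35, 31, m), (v, a, 30, 35, 4, q), (v, p, 28, 24, 11, u), (v, p, 28, 24, 17, t), (v, p, 28, 24, 31, m), (v, p, 28, 24, 4, q), (v, y, 7, 7, 11, u), (v, y, 7, 7, 17, t), (v, y, 7, 7, 31, m), (v, y, 7, 7, 4, q), (v, z, 15, 35, 11, u), (v, z, 15, 35, 17, t), (v, z, 15, 35, 31, m), (v, z, 15, 35, 4, q)}.
Projecting to G, E, F, B: {(a, k, 7, 34), (a, m, 30, 35), (a, n, 7, 34), (a, p, 7, 34), (a, q, 30, 35), (a, t, 30, 35), (a, u, 30, 35), (a, x, 7, 34), (p, m, 28, 24), (p, q, 28, 24), (p, t, 28, 24), (p, u, 28, 24), (w, k, 29, 17), (w, n, 29, 17), (w, p, 29, 17), (w, x, 29, 17), (y, m, 7, 7), (y, q, 7, 7), (y, t, 7, 7), (y, u, 7, 7), (z, m, 15, 35), (z, q, 15, 35), (z, t, 15, 35), (z, u, 15, 35)}
Selection B ≠ 35: {(a, k, 7, 34), (a, n, 7, 34), (a, p, 7, 34), (a, x, 7, 34), (p, m, 28, 24), (p, q, 28, 24), (p, t, 28, 24), (p, u, 28, 24), (w, k, 29, 17), (w, n, 29, 17), (w, p, 29, 17), (w, x, 29, 17), (y, m, 7, 7), (y, q, 7, 7), (y, t, 7, 7), (y, u, 7, 7)}
Selection B ≤ 7: {(y, m, 7, 7), (y, q, 7, 7), (y, t, 7, 7), (y, u, 7, 7)}
Projecting to B, E: {(7, m), (7, q), (7, t), (7, u)}

{(7, m), (7, q), (7, t), (7, u)}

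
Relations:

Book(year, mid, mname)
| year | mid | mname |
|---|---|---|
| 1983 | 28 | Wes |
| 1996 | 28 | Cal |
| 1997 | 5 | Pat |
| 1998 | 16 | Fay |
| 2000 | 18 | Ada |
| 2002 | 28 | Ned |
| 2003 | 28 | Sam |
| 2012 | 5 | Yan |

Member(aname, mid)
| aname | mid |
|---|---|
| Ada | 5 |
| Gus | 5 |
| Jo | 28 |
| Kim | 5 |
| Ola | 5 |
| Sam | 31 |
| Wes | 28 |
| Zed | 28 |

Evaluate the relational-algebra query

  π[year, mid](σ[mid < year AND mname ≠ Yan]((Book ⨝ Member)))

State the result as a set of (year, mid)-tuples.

Book ⋈ Member (natural join on mid): {(1983, 28, Wes, Jo), (1983, 28, Wes, Wes), (1983, 28, Wes, Zed), (1996, 28, Cal, Jo), (1996, 28, Cal, Wes), (1996, 28, Cal, Zed), (1997, 5, Pat, Ada), (1997, 5, Pat, Gus), (1997, 5, Pat, Kim), (1997, 5, Pat, Ola), (2002, 28, Ned, Jo), (2002, 28, Ned, Wes), (2002, 28, Ned, Zed), (2003, 28, Sam, Jo), (2003, 28, Sam, Wes), (2003, 28, Sam, Zed), (2012, 5, Yan, Ada), (2012, 5, Yan, Gus), (2012, 5, Yan, Kim), (2012, 5, Yan, Ola)}
σ[mid < year AND mname ≠ Yan]: keep tuples satisfying mid < year AND mname ≠ Yan → {(1983, 28, Wes, Jo), (1983, 28, Wes, Wes), (1983, 28, Wes, Zed), (1996, 28, Cal, Jo), (1996, 28, Cal, Wes), (1996, 28, Cal, Zed), (1997, 5, Pat, Ada), (1997, 5, Pat, Gus), (1997, 5, Pat, Kim), (1997, 5, Pat, Ola), (2002, 28, Ned, Jo), (2002, 28, Ned, Wes), (2002, 28, Ned, Zed), (2003, 28, Sam, Jo), (2003, 28, Sam, Wes), (2003, 28, Sam, Zed)}
Keep only column(s) year, mid (11 duplicate(s) eliminated): {(1983, 28), (1996, 28), (1997, 5), (2002, 28), (2003, 28)}

{(1983, 28), (1996, 28), (1997, 5), (2002, 28), (2003, 28)}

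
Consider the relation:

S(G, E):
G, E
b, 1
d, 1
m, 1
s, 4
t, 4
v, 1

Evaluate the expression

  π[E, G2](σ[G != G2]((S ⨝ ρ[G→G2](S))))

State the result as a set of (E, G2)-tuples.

{(1, b), (1, d), (1, m), (1, v), (4, s), (4, t)}

ρ[G→G2]: schema becomes (G2, E); tuples unchanged.
Joining S and ρ[G→G2](S) on E yields {(b, 1, b), (b, 1, d), (b, 1, m), (b, 1, v), (d, 1, b), (d, 1, d), (d, 1, m), (d, 1, v), (m, 1, b), (m, 1, d), (m, 1, m), (m, 1, v), (s, 4, s), (s, 4, t), (t, 4, s), (t, 4, t), (v, 1, b), (v, 1, d), (v, 1, m), (v, 1, v)}.
σ[G != G2]: keep tuples satisfying G != G2 → {(b, 1, d), (b, 1, m), (b, 1, v), (d, 1, b), (d, 1, m), (d, 1, v), (m, 1, b), (m, 1, d), (m, 1, v), (s, 4, t), (t, 4, s), (v, 1, b), (v, 1, d), (v, 1, m)}
π[E, G2]: project onto (E, G2) (8 duplicate(s) eliminated) → {(1, b), (1, d), (1, m), (1, v), (4, s), (4, t)}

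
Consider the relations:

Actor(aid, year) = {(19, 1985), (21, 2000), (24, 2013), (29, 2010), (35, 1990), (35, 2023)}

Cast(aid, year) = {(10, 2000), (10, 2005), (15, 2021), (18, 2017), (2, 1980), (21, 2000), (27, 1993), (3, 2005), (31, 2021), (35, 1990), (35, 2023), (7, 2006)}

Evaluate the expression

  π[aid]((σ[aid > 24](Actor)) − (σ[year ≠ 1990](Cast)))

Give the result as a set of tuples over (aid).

{29, 35}

Filtering on aid > 24 leaves {(29, 2010), (35, 1990), (35, 2023)}.
Filtering on year ≠ 1990 leaves {(10, 2000), (10, 2005), (15, 2021), (18, 2017), (2, 1980), (21, 2000), (27, 1993), (3, 2005), (31, 2021), (35, 2023), (7, 2006)}.
Difference: {(29, 2010), (35, 1990), (35, 2023)} with {(10, 2000), (10, 2005), (15, 2021), (18, 2017), (2, 1980), (21, 2000), (27, 1993), (3, 2005), (31, 2021), (35, 2023), (7, 2006)} → {(29, 2010), (35, 1990)}
π_{aid} gives {29, 35}.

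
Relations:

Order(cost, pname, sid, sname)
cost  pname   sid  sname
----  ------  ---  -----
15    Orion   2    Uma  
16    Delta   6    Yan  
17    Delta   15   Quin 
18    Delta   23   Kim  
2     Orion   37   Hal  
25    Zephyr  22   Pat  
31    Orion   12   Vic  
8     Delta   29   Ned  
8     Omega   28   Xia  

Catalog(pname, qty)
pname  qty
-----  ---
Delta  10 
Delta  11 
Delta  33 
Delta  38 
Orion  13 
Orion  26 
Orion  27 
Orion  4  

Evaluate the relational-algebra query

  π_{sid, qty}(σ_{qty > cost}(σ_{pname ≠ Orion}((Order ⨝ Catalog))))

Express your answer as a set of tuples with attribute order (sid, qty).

Order ⋈ Catalog (natural join on pname): {(15, Orion, 2, Uma, 13), (15, Orion, 2, Uma, 26), (15, Orion, 2, Uma, 27), (15, Orion, 2, Uma, 4), (16, Delta, 6, Yan, 10), (16, Delta, 6, Yan, 11), (16, Delta, 6, Yan, 33), (16, Delta, 6, Yan, 38), (17, Delta, 15, Quin, 10), (17, Delta, 15, Quin, 11), (17, Delta, 15, Quin, 33), (17, Delta, 15, Quin, 38), (18, Delta, 23, Kim, 10), (18, Delta, 23, Kim, 11), (18, Delta, 23, Kim, 33), (18, Delta, 23, Kim, 38), (2, Orion, 37, Hal, 13), (2, Orion, 37, Hal, 26), (2, Orion, 37, Hal, 27), (2, Orion, 37, Hal, 4), (31, Orion, 12, Vic, 13), (31, Orion, 12, Vic, 26), (31, Orion, 12, Vic, 27), (31, Orion, 12, Vic, 4), (8, Delta, 29, Ned, 10), (8, Delta, 29, Ned, 11), (8, Delta, 29, Ned, 33), (8, Delta, 29, Ned, 38)}
σ[pname ≠ Orion]: keep tuples satisfying pname ≠ Orion → {(16, Delta, 6, Yan, 10), (16, Delta, 6, Yan, 11), (16, Delta, 6, Yan, 33), (16, Delta, 6, Yan, 38), (17, Delta, 15, Quin, 10), (17, Delta, 15, Quin, 11), (17, Delta, 15, Quin, 33), (17, Delta, 15, Quin, 38), (18, Delta, 23, Kim, 10), (18, Delta, 23, Kim, 11), (18, Delta, 23, Kim, 33), (18, Delta, 23, Kim, 38), (8, Delta, 29, Ned, 10), (8, Delta, 29, Ned, 11), (8, Delta, 29, Ned, 33), (8, Delta, 29, Ned, 38)}
σ[qty > cost]: keep tuples satisfying qty > cost → {(16, Delta, 6, Yan, 33), (16, Delta, 6, Yan, 38), (17, Delta, 15, Quin, 33), (17, Delta, 15, Quin, 38), (18, Delta, 23, Kim, 33), (18, Delta, 23, Kim, 38), (8, Delta, 29, Ned, 10), (8, Delta, 29, Ned, 11), (8, Delta, 29, Ned, 33), (8, Delta, 29, Ned, 38)}
π[sid, qty]: project onto (sid, qty) → {(15, 33), (15, 38), (23, 33), (23, 38), (29, 10), (29, 11), (29, 33), (29, 38), (6, 33), (6, 38)}

{(15, 33), (15, 38), (23, 33), (23, 38), (29, 10), (29, 11), (29, 33), (29, 38), (6, 33), (6, 38)}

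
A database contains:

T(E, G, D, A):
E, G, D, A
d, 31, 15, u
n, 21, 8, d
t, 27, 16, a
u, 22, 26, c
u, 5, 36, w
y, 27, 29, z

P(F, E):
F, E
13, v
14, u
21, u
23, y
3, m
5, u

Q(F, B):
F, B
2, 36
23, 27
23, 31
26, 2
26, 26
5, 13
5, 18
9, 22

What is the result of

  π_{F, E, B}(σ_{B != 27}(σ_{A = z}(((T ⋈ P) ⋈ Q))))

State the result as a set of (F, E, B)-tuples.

{(23, y, 31)}

T ⋈ P (natural join on E): {(u, 22, 26, c, 14), (u, 22, 26, c, 21), (u, 22, 26, c, 5), (u, 5, 36, w, 14), (u, 5, 36, w, 21), (u, 5, 36, w, 5), (y, 27, 29, z, 23)}
(T ⋈ P) ⋈ Q (natural join on F): {(u, 22, 26, c, 5, 13), (u, 22, 26, c, 5, 18), (u, 5, 36, w, 5, 13), (u, 5, 36, w, 5, 18), (y, 27, 29, z, 23, 27), (y, 27, 29, z, 23, 31)}
σ[A = z]: keep tuples satisfying A = z → {(y, 27, 29, z, 23, 27), (y, 27, 29, z, 23, 31)}
σ[B != 27]: keep tuples satisfying B != 27 → {(y, 27, 29, z, 23, 31)}
π_{F, E, B} gives {(23, y, 31)}.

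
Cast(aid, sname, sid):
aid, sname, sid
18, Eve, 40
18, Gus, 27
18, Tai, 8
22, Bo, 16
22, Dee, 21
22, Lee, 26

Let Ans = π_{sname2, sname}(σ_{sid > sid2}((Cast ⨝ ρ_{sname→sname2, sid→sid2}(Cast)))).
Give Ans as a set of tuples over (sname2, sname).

{(Bo, Dee), (Bo, Lee), (Dee, Lee), (Gus, Eve), (Tai, Eve), (Tai, Gus)}

ρ[sname→sname2, sid→sid2]: schema becomes (aid, sname2, sid2); tuples unchanged.
Natural join on aid: {(18, Eve, 40, Eve, 40), (18, Eve, 40, Gus, 27), (18, Eve, 40, Tai, 8), (18, Gus, 27, Eve, 40), (18, Gus, 27, Gus, 27), (18, Gus, 27, Tai, 8), (18, Tai, 8, Eve, 40), (18, Tai, 8, Gus, 27), (18, Tai, 8, Tai, 8), (22, Bo, 16, Bo, 16), (22, Bo, 16, Dee, 21), (22, Bo, 16, Lee, 26), (22, Dee, 21, Bo, 16), (22, Dee, 21, Dee, 21), (22, Dee, 21, Lee, 26), (22, Lee, 26, Bo, 16), (22, Lee, 26, Dee, 21), (22, Lee, 26, Lee, 26)}
Apply σ_{sid > sid2}; surviving tuples: {(18, Eve, 40, Gus, 27), (18, Eve, 40, Tai, 8), (18, Gus, 27, Tai, 8), (22, Dee, 21, Bo, 16), (22, Lee, 26, Bo, 16), (22, Lee, 26, Dee, 21)}
Projecting to sname2, sname: {(Bo, Dee), (Bo, Lee), (Dee, Lee), (Gus, Eve), (Tai, Eve), (Tai, Gus)}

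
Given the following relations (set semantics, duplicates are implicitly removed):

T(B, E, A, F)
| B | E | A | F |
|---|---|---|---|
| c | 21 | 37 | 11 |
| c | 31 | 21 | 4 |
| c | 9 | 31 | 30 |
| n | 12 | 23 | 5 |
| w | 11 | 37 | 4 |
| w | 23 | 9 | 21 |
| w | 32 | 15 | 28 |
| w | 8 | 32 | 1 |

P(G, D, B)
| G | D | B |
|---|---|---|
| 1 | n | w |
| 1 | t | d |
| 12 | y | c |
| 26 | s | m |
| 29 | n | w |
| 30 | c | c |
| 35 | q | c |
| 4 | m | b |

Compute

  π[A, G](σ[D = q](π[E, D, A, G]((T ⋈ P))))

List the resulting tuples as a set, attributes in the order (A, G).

{(21, 35), (31, 35), (37, 35)}

Natural join on B: {(c, 21, 37, 11, 12, y), (c, 21, 37, 11, 30, c), (c, 21, 37, 11, 35, q), (c, 31, 21, 4, 12, y), (c, 31, 21, 4, 30, c), (c, 31, 21, 4, 35, q), (c, 9, 31, 30, 12, y), (c, 9, 31, 30, 30, c), (c, 9, 31, 30, 35, q), (w, 11, 37, 4, 1, n), (w, 11, 37, 4, 29, n), (w, 23, 9, 21, 1, n), (w, 23, 9, 21, 29, n), (w, 32, 15, 28, 1, n), (w, 32, 15, 28, 29, n), (w, 8, 32, 1, 1, n), (w, 8, 32, 1, 29, n)}
π[E, D, A, G]: project onto (E, D, A, G) → {(11, n, 37, 1), (11, n, 37, 29), (21, c, 37, 30), (21, q, 37, 35), (21, y, 37, 12), (23, n, 9, 1), (23, n, 9, 29), (31, c, 21, 30), (31, q, 21, 35), (31, y, 21, 12), (32, n, 15, 1), (32, n, 15, 29), (8, n, 32, 1), (8, n, 32, 29), (9, c, 31, 30), (9, q, 31, 35), (9, y, 31, 12)}
Selection D = q: {(21, q, 37, 35), (31, q, 21, 35), (9, q, 31, 35)}
π[A, G]: project onto (A, G) → {(21, 35), (31, 35), (37, 35)}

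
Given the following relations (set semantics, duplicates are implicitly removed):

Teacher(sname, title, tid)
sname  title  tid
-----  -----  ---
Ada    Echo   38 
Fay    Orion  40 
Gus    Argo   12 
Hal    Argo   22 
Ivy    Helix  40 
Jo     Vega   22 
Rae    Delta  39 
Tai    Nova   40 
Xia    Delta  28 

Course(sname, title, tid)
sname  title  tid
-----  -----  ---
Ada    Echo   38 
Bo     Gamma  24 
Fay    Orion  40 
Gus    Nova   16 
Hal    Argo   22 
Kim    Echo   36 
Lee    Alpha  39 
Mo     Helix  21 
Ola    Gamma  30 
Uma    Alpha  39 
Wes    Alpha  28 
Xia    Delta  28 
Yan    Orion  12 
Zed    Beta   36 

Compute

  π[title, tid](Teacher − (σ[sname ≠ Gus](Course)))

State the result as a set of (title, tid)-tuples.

{(Argo, 12), (Delta, 39), (Helix, 40), (Nova, 40), (Vega, 22)}

Selection sname ≠ Gus: {(Ada, Echo, 38), (Bo, Gamma, 24), (Fay, Orion, 40), (Hal, Argo, 22), (Kim, Echo, 36), (Lee, Alpha, 39), (Mo, Helix, 21), (Ola, Gamma, 30), (Uma, Alpha, 39), (Wes, Alpha, 28), (Xia, Delta, 28), (Yan, Orion, 12), (Zed, Beta, 36)}
Taking the difference: {(Gus, Argo, 12), (Ivy, Helix, 40), (Jo, Vega, 22), (Rae, Delta, 39), (Tai, Nova, 40)}
π_{title, tid} gives {(Argo, 12), (Delta, 39), (Helix, 40), (Nova, 40), (Vega, 22)}.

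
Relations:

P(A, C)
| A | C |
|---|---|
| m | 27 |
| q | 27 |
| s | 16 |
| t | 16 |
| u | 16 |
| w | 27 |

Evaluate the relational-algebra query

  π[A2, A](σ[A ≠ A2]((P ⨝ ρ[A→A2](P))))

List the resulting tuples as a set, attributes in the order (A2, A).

{(m, q), (m, w), (q, m), (q, w), (s, t), (s, u), (t, s), (t, u), (u, s), (u, t), (w, m), (w, q)}

ρ[A→A2]: schema becomes (A2, C); tuples unchanged.
Natural join on C: {(m, 27, m), (m, 27, q), (m, 27, w), (q, 27, m), (q, 27, q), (q, 27, w), (s, 16, s), (s, 16, t), (s, 16, u), (t, 16, s), (t, 16, t), (t, 16, u), (u, 16, s), (u, 16, t), (u, 16, u), (w, 27, m), (w, 27, q), (w, 27, w)}
Apply σ_{A ≠ A2}; surviving tuples: {(m, 27, q), (m, 27, w), (q, 27, m), (q, 27, w), (s, 16, t), (s, 16, u), (t, 16, s), (t, 16, u), (u, 16, s), (u, 16, t), (w, 27, m), (w, 27, q)}
Projecting to A2, A: {(m, q), (m, w), (q, m), (q, w), (s, t), (s, u), (t, s), (t, u), (u, s), (u, t), (w, m), (w, q)}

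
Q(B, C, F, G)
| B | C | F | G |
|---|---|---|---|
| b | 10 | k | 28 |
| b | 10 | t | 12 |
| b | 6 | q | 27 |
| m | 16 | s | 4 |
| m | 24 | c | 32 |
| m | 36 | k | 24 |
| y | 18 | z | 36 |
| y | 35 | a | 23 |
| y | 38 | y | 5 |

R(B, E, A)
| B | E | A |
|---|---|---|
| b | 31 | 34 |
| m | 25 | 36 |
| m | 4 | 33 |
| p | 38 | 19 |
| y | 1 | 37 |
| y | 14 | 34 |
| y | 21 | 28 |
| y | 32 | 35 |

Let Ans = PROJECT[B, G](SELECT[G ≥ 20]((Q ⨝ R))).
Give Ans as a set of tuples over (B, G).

Joining Q and R on B yields {(b, 10, k, 28, 31, 34), (b, 10, t, 12, 31, 34), (b, 6, q, 27, 31, 34), (m, 16, s, 4, 25, 36), (m, 16, s, 4, 4, 33), (m, 24, c, 32, 25, 36), (m, 24, c, 32, 4, 33), (m, 36, k, 24, 25, 36), (m, 36, k, 24, 4, 33), (y, 18, z, 36, 1, 37), (y, 18, z, 36, 14, 34), (y, 18, z, 36, 21, 28), (y, 18, z, 36, 32, 35), (y, 35, a, 23, 1, 37), (y, 35, a, 23, 14, 34), (y, 35, a, 23, 21, 28), (y, 35, a, 23, 32, 35), (y, 38, y, 5, 1, 37), (y, 38, y, 5, 14, 34), (y, 38, y, 5, 21, 28), (y, 38, y, 5, 32, 35)}.
Apply σ_{G ≥ 20}; surviving tuples: {(b, 10, k, 28, 31, 34), (b, 6, q, 27, 31, 34), (m, 24, c, 32, 25, 36), (m, 24, c, 32, 4, 33), (m, 36, k, 24, 25, 36), (m, 36, k, 24, 4, 33), (y, 18, z, 36, 1, 37), (y, 18, z, 36, 14, 34), (y, 18, z, 36, 21, 28), (y, 18, z, 36, 32, 35), (y, 35, a, 23, 1, 37), (y, 35, a, 23, 14, 34), (y, 35, a, 23, 21, 28), (y, 35, a, 23, 32, 35)}
Projecting to B, G (8 duplicate(s) eliminated): {(b, 27), (b, 28), (m, 24), (m, 32), (y, 23), (y, 36)}

{(b, 27), (b, 28), (m, 24), (m, 32), (y, 23), (y, 36)}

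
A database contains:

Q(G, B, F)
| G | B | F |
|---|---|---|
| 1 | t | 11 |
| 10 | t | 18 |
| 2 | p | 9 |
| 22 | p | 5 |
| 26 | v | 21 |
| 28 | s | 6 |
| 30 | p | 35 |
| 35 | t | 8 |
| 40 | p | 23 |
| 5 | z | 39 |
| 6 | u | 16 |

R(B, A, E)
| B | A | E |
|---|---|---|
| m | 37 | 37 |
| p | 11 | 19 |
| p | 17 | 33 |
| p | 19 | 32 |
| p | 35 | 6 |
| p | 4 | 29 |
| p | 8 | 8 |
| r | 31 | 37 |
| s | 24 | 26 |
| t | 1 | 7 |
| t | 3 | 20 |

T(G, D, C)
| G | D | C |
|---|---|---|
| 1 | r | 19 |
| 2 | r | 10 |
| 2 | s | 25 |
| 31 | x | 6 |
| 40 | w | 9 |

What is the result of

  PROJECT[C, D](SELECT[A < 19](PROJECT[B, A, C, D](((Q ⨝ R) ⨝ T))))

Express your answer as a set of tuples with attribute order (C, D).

{(10, r), (19, r), (25, s), (9, w)}

Q ⋈ R (natural join on B): {(1, t, 11, 1, 7), (1, t, 11, 3, 20), (10, t, 18, 1, 7), (10, t, 18, 3, 20), (2, p, 9, 11, 19), (2, p, 9, 17, 33), (2, p, 9, 19, 32), (2, p, 9, 35, 6), (2, p, 9, 4, 29), (2, p, 9, 8, 8), (22, p, 5, 11, 19), (22, p, 5, 17, 33), (22, p, 5, 19, 32), (22, p, 5, 35, 6), (22, p, 5, 4, 29), (22, p, 5, 8, 8), (28, s, 6, 24, 26), (30, p, 35, 11, 19), (30, p, 35, 17, 33), (30, p, 35, 19, 32), (30, p, 35, 35, 6), (30, p, 35, 4, 29), (30, p, 35, 8, 8), (35, t, 8, 1, 7), (35, t, 8, 3, 20), (40, p, 23, 11, 19), (40, p, 23, 17, 33), (40, p, 23, 19, 32), (40, p, 23, 35, 6), (40, p, 23, 4, 29), (40, p, 23, 8, 8)}
(Q ⨝ R) ⋈ T (natural join on G): {(1, t, 11, 1, 7, r, 19), (1, t, 11, 3, 20, r, 19), (2, p, 9, 11, 19, r, 10), (2, p, 9, 11, 19, s, 25), (2, p, 9, 17, 33, r, 10), (2, p, 9, 17, 33, s, 25), (2, p, 9, 19, 32, r, 10), (2, p, 9, 19, 32, s, 25), (2, p, 9, 35, 6, r, 10), (2, p, 9, 35, 6, s, 25), (2, p, 9, 4, 29, r, 10), (2, p, 9, 4, 29, s, 25), (2, p, 9, 8, 8, r, 10), (2, p, 9, 8, 8, s, 25), (40, p, 23, 11, 19, w, 9), (40, p, 23, 17, 33, w, 9), (40, p, 23, 19, 32, w, 9), (40, p, 23, 35, 6, w, 9), (40, p, 23, 4, 29, w, 9), (40, p, 23, 8, 8, w, 9)}
Keep only column(s) B, A, C, D: {(p, 11, 10, r), (p, 11, 25, s), (p, 11, 9, w), (p, 17, 10, r), (p, 17, 25, s), (p, 17, 9, w), (p, 19, 10, r), (p, 19, 25, s), (p, 19, 9, w), (p, 35, 10, r), (p, 35, 25, s), (p, 35, 9, w), (p, 4, 10, r), (p, 4, 25, s), (p, 4, 9, w), (p, 8, 10, r), (p, 8, 25, s), (p, 8, 9, w), (t, 1, 19, r), (t, 3, 19, r)}
Filtering on A < 19 leaves {(p, 11, 10, r), (p, 11, 25, s), (p, 11, 9, w), (p, 17, 10, r), (p, 17, 25, s), (p, 17, 9, w), (p, 4, 10, r), (p, 4, 25, s), (p, 4, 9, w), (p, 8, 10, r), (p, 8, 25, s), (p, 8, 9, w), (t, 1, 19, r), (t, 3, 19, r)}.
Keep only column(s) C, D (10 duplicate(s) eliminated): {(10, r), (19, r), (25, s), (9, w)}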